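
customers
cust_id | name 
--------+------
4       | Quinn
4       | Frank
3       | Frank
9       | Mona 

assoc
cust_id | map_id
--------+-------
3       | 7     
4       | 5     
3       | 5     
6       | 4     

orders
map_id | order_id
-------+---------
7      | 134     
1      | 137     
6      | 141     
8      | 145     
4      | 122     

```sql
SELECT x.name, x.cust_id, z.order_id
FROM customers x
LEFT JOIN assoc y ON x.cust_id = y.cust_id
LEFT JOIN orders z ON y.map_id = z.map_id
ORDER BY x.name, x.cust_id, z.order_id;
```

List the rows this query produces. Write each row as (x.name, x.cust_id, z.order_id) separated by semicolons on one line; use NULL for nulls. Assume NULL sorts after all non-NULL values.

(Frank, 3, 134); (Frank, 3, NULL); (Frank, 4, NULL); (Mona, 9, NULL); (Quinn, 4, NULL)

Joins associate left-to-right: customers LEFT JOIN assoc on cust_id gives 5 intermediate row(s).
Then LEFT JOIN `orders z` on map_id: each of those 5 rows is kept; rows whose y.map_id has no match in z get NULL for z's columns.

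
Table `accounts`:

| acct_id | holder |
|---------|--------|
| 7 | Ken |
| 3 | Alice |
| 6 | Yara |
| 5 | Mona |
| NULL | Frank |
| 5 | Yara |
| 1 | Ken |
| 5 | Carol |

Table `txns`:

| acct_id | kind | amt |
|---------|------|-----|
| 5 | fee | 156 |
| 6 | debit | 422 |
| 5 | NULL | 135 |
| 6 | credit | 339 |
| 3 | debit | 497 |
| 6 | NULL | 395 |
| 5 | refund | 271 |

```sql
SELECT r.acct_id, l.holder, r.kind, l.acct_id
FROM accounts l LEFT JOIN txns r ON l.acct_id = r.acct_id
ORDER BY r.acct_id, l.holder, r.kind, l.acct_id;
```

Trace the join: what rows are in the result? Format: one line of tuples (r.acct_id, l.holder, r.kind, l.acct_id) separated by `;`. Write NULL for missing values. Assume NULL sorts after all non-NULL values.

(3, Alice, debit, 3); (5, Carol, fee, 5); (5, Carol, refund, 5); (5, Carol, NULL, 5); (5, Mona, fee, 5); (5, Mona, refund, 5); (5, Mona, NULL, 5); (5, Yara, fee, 5); (5, Yara, refund, 5); (5, Yara, NULL, 5); (6, Yara, credit, 6); (6, Yara, debit, 6); (6, Yara, NULL, 6); (NULL, Frank, NULL, NULL); (NULL, Ken, NULL, 1); (NULL, Ken, NULL, 7)

LEFT JOIN keeps every row from `accounts`; unmatched rows get NULL for `txns`'s columns.
Matching on l.acct_id = r.acct_id. A NULL in a compared column never satisfies the condition.
Matched pairs: 13; unmatched l rows kept: 3.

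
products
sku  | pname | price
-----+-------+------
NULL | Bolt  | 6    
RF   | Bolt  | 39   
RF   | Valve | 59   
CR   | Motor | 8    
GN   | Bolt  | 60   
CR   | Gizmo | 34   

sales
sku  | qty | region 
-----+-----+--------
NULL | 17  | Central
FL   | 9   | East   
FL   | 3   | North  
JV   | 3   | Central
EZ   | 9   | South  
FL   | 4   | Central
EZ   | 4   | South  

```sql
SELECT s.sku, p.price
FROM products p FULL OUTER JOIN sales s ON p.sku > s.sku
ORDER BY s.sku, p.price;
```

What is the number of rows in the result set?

FULL OUTER JOIN keeps every row from both sides; unmatched rows get NULL for the other side's columns.
Matching on p.sku > s.sku. A NULL in a compared column never satisfies the condition.
- sku=NULL: no s row matches, row kept with s columns NULL.
- sku=RF: 6 matching s row(s), so 6 row(s) emitted.
- sku=RF: 6 matching s row(s), so 6 row(s) emitted.
- sku=CR: no s row matches, row kept with s columns NULL.
- sku=GN: 5 matching s row(s), so 5 row(s) emitted.
- sku=CR: no s row matches, row kept with s columns NULL.
- 1 s row(s) had no p match → kept, p columns NULL.
Total: 17 matched + 4 padded = 21 rows.

21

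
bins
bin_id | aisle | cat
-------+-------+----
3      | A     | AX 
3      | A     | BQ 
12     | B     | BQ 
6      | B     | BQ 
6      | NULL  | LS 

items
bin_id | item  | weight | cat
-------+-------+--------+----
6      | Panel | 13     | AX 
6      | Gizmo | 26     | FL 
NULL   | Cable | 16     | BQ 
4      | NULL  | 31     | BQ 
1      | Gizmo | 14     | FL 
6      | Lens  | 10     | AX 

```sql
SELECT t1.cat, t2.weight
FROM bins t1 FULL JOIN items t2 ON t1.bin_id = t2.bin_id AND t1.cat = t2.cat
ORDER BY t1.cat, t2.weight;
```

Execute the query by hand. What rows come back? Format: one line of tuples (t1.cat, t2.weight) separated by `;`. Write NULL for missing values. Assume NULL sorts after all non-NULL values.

(AX, NULL); (BQ, NULL); (BQ, NULL); (BQ, NULL); (LS, NULL); (NULL, 10); (NULL, 13); (NULL, 14); (NULL, 16); (NULL, 26); (NULL, 31)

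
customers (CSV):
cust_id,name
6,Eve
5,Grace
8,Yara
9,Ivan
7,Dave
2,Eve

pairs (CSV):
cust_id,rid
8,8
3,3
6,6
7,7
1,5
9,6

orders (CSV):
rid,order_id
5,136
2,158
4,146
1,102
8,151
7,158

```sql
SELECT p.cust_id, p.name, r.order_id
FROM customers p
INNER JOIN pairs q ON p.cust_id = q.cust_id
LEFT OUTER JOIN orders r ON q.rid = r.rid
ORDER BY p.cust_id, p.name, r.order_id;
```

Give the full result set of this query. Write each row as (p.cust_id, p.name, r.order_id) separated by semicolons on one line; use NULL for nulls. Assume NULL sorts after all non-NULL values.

Step 1 — p INNER JOIN q on cust_id → 4 row(s).
Then LEFT JOIN `orders r` on rid: each of those 4 rows is kept; rows whose q.rid has no match in r get NULL for r's columns.

(6, Eve, NULL); (7, Dave, 158); (8, Yara, 151); (9, Ivan, NULL)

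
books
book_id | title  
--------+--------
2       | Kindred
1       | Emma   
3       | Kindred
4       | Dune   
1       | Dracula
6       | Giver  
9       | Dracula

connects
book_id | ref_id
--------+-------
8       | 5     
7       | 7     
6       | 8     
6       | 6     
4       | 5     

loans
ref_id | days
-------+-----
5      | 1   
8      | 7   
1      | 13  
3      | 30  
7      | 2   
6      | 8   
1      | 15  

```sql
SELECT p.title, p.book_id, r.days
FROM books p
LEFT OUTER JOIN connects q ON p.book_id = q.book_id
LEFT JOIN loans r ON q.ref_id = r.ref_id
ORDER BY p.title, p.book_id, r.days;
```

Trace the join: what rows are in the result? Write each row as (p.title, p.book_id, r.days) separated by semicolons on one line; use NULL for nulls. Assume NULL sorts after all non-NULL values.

Joins associate left-to-right: books LEFT JOIN connects on book_id gives 8 intermediate row(s).
Then LEFT JOIN `loans r` on ref_id: each of those 8 rows is kept; rows whose q.ref_id has no match in r get NULL for r's columns.

(Dracula, 1, NULL); (Dracula, 9, NULL); (Dune, 4, 1); (Emma, 1, NULL); (Giver, 6, 7); (Giver, 6, 8); (Kindred, 2, NULL); (Kindred, 3, NULL)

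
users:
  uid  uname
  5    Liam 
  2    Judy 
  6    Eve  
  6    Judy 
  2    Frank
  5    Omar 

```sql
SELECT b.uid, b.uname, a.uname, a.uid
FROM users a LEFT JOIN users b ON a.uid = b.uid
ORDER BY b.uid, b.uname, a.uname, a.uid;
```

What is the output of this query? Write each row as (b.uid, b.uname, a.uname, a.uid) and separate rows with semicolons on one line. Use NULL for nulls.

(2, Frank, Frank, 2); (2, Frank, Judy, 2); (2, Judy, Frank, 2); (2, Judy, Judy, 2); (5, Liam, Liam, 5); (5, Liam, Omar, 5); (5, Omar, Liam, 5); (5, Omar, Omar, 5); (6, Eve, Eve, 6); (6, Eve, Judy, 6); (6, Judy, Eve, 6); (6, Judy, Judy, 6)

LEFT JOIN keeps every row from `users a`; unmatched rows get NULL for `users b`'s columns.
Matching on a.uid = b.uid.
- a row (uid=5): matches 2 b row(s) → 2 output row(s).
- a row (uid=2): matches 2 b row(s) → 2 output row(s).
- a row (uid=6): matches 2 b row(s) → 2 output row(s).
- a row (uid=6): matches 2 b row(s) → 2 output row(s).
- a row (uid=2): matches 2 b row(s) → 2 output row(s).
- a row (uid=5): matches 2 b row(s) → 2 output row(s).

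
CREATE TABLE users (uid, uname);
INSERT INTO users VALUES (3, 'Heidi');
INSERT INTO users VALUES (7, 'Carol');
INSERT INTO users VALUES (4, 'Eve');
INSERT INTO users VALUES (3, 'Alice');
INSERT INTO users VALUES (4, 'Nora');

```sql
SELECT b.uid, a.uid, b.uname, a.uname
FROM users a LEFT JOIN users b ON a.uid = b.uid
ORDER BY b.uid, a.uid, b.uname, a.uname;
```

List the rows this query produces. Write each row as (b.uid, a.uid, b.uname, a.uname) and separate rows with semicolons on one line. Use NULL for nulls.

LEFT JOIN keeps every row from `users a`; unmatched rows get NULL for `users b`'s columns.
Matching on a.uid = b.uid.
- a (uid=3) pairs with 2 row(s) of b.
- a (uid=7) pairs with 1 row(s) of b.
- a (uid=4) pairs with 2 row(s) of b.
- a (uid=3) pairs with 2 row(s) of b.
- a (uid=4) pairs with 2 row(s) of b.
After projecting and ordering:
b.uid | a.uid | b.uname | a.uname
3 | 3 | Alice | Alice
3 | 3 | Alice | Heidi
3 | 3 | Heidi | Alice
3 | 3 | Heidi | Heidi
4 | 4 | Eve | Eve
4 | 4 | Eve | Nora
4 | 4 | Nora | Eve
4 | 4 | Nora | Nora
7 | 7 | Carol | Carol

(3, 3, Alice, Alice); (3, 3, Alice, Heidi); (3, 3, Heidi, Alice); (3, 3, Heidi, Heidi); (4, 4, Eve, Eve); (4, 4, Eve, Nora); (4, 4, Nora, Eve); (4, 4, Nora, Nora); (7, 7, Carol, Carol)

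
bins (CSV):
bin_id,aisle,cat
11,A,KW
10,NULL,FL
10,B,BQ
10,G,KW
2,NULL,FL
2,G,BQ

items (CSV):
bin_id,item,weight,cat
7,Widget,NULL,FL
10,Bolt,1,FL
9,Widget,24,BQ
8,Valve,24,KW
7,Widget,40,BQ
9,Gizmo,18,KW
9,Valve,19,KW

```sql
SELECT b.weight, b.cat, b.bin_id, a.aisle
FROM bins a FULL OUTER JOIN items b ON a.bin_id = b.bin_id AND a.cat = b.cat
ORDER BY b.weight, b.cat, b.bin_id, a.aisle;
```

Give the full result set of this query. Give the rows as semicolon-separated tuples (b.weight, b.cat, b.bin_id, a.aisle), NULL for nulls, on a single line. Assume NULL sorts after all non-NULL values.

(1, FL, 10, NULL); (18, KW, 9, NULL); (19, KW, 9, NULL); (24, BQ, 9, NULL); (24, KW, 8, NULL); (40, BQ, 7, NULL); (NULL, FL, 7, NULL); (NULL, NULL, NULL, A); (NULL, NULL, NULL, B); (NULL, NULL, NULL, G); (NULL, NULL, NULL, G); (NULL, NULL, NULL, NULL)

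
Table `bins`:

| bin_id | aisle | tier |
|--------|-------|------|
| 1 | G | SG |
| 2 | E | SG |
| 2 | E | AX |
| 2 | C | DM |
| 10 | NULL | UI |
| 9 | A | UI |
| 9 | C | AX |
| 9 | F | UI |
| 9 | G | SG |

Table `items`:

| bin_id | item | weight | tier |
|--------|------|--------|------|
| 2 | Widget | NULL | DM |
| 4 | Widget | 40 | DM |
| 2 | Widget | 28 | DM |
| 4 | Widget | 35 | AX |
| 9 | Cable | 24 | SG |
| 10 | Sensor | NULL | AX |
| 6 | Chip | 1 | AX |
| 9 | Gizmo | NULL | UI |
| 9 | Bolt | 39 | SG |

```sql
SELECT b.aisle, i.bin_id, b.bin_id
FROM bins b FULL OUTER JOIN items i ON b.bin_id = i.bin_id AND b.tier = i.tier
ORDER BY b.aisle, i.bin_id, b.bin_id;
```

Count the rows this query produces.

FULL OUTER JOIN keeps every row from both sides; unmatched rows get NULL for the other side's columns.
Matching on b.bin_id = i.bin_id AND b.tier = i.tier.
- bin_id=1, tier=SG: no i row matches, row kept with i columns NULL.
- bin_id=2, tier=SG: no i row matches, row kept with i columns NULL.
- bin_id=2, tier=AX: no i row matches, row kept with i columns NULL.
- bin_id=2, tier=DM: 2 matching i row(s), so 2 row(s) emitted.
- bin_id=10, tier=UI: no i row matches, row kept with i columns NULL.
- bin_id=9, tier=UI: 1 matching i row(s), so 1 row(s) emitted.
- bin_id=9, tier=AX: no i row matches, row kept with i columns NULL.
- bin_id=9, tier=UI: 1 matching i row(s), so 1 row(s) emitted.
- bin_id=9, tier=SG: 2 matching i row(s), so 2 row(s) emitted.
- plus 4 unmatched i row(s), each kept with NULL b columns.
Total: 6 matched + 9 padded = 15 rows.

15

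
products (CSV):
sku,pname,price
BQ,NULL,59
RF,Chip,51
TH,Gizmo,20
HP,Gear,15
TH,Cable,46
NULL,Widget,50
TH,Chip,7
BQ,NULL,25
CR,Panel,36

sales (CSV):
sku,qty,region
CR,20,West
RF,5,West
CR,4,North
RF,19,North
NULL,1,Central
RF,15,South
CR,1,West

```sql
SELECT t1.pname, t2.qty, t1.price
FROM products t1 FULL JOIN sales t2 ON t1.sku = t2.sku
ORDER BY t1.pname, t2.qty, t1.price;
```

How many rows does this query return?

14

FULL OUTER JOIN keeps every row from both sides; unmatched rows get NULL for the other side's columns.
Matching on t1.sku = t2.sku. A NULL in a compared column never satisfies the condition.
- sku=BQ: no t2 row matches, row kept with t2 columns NULL.
- sku=RF: 3 matching t2 row(s), so 3 row(s) emitted.
- sku=TH: no t2 row matches, row kept with t2 columns NULL.
- sku=HP: no t2 row matches, row kept with t2 columns NULL.
- sku=TH: no t2 row matches, row kept with t2 columns NULL.
- sku=NULL: no t2 row matches, row kept with t2 columns NULL.
- sku=TH: no t2 row matches, row kept with t2 columns NULL.
- sku=BQ: no t2 row matches, row kept with t2 columns NULL.
- sku=CR: 3 matching t2 row(s), so 3 row(s) emitted.
- plus 1 unmatched t2 row(s), each kept with NULL t1 columns.
Total: 6 matched + 8 padded = 14 rows.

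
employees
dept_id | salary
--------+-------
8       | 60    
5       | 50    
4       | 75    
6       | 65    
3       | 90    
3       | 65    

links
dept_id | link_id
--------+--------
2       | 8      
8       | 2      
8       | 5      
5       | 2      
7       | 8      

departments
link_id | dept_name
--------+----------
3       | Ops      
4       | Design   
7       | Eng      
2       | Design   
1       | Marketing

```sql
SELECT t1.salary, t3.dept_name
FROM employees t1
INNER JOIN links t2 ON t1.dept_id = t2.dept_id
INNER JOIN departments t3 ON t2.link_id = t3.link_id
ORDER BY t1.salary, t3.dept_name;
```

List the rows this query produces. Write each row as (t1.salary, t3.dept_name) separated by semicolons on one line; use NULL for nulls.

Step 1 — t1 INNER JOIN t2 on dept_id → 3 row(s).
Then INNER JOIN `departments t3` on link_id: keep only rows whose t2.link_id appears in t3.

(50, Design); (60, Design)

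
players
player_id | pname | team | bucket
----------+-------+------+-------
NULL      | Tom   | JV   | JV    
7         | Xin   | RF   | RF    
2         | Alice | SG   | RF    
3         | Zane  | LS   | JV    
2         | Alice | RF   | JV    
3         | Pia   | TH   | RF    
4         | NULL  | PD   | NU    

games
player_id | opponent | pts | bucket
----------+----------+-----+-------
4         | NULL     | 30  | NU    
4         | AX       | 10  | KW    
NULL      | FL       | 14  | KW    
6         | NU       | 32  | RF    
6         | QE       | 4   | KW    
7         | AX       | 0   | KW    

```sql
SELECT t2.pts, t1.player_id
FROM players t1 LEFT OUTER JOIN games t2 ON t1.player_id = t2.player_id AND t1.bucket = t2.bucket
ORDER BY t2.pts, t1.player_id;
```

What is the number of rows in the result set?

LEFT JOIN keeps every row from `players`; unmatched rows get NULL for `games`'s columns.
Matching on t1.player_id = t2.player_id AND t1.bucket = t2.bucket. A NULL in a compared column never satisfies the condition.
Matched pairs: 1; unmatched t1 rows kept: 6.
Total: 1 matched + 6 padded = 7 rows.

7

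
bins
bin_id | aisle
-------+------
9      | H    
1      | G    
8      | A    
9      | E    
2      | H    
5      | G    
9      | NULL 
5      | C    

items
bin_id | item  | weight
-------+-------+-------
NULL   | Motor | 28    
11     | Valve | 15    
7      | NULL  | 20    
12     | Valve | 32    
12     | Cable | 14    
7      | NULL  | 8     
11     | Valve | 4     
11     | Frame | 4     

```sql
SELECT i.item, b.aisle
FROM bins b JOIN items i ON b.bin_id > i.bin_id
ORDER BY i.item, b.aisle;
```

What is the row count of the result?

8

INNER JOIN keeps only pairs where the ON condition holds.
Matching on b.bin_id > i.bin_id. A NULL in a compared column never satisfies the condition.
- bin_id=9: 2 matching i row(s), so 2 row(s) emitted.
- bin_id=1: no matching i row, dropped.
- bin_id=8: 2 matching i row(s), so 2 row(s) emitted.
- bin_id=9: 2 matching i row(s), so 2 row(s) emitted.
- bin_id=2: no matching i row, dropped.
- bin_id=5: no matching i row, dropped.
- bin_id=9: 2 matching i row(s), so 2 row(s) emitted.
- bin_id=5: no matching i row, dropped.
Total: 8 rows.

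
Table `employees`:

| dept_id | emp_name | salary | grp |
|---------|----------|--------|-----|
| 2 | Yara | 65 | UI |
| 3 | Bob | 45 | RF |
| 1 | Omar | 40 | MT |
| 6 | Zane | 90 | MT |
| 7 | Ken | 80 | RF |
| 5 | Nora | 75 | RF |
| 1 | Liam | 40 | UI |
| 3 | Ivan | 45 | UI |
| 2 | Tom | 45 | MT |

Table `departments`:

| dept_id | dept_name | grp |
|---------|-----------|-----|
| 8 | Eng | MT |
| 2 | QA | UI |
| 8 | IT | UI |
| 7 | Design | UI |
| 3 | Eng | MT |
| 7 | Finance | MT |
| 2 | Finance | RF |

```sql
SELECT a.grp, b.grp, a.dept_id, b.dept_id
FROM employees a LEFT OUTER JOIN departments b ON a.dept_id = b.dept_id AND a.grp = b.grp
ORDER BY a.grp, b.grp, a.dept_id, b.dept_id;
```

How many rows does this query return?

9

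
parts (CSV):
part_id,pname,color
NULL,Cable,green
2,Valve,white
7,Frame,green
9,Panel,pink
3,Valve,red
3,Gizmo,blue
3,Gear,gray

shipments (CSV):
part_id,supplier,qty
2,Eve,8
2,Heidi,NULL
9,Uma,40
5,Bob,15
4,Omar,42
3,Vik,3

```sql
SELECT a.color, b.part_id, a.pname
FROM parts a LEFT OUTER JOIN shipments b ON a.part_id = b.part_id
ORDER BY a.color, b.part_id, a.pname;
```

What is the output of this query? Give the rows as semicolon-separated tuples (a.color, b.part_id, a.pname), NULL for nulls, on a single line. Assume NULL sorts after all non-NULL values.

LEFT JOIN keeps every row from `parts`; unmatched rows get NULL for `shipments`'s columns.
Matching on a.part_id = b.part_id. A NULL in a compared column never satisfies the condition.
- a row (part_id=NULL): no match → kept, b columns NULL.
- a row (part_id=2): matches 2 b row(s) → 2 output row(s).
- a row (part_id=7): no match → kept, b columns NULL.
- a row (part_id=9): matches 1 b row(s) → 1 output row(s).
- a row (part_id=3): matches 1 b row(s) → 1 output row(s).
- a row (part_id=3): matches 1 b row(s) → 1 output row(s).
- a row (part_id=3): matches 1 b row(s) → 1 output row(s).
After projecting and ordering:
a.color | b.part_id | a.pname
blue | 3 | Gizmo
gray | 3 | Gear
green | NULL | Cable
green | NULL | Frame
pink | 9 | Panel
red | 3 | Valve
white | 2 | Valve
white | 2 | Valve

(blue, 3, Gizmo); (gray, 3, Gear); (green, NULL, Cable); (green, NULL, Frame); (pink, 9, Panel); (red, 3, Valve); (white, 2, Valve); (white, 2, Valve)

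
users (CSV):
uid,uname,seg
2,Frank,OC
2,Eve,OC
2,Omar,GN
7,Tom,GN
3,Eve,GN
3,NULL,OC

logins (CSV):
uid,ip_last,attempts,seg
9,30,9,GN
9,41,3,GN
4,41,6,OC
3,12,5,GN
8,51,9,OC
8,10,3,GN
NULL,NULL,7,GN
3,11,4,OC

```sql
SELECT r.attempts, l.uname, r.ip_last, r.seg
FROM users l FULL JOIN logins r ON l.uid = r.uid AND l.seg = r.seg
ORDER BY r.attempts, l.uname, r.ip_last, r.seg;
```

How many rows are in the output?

12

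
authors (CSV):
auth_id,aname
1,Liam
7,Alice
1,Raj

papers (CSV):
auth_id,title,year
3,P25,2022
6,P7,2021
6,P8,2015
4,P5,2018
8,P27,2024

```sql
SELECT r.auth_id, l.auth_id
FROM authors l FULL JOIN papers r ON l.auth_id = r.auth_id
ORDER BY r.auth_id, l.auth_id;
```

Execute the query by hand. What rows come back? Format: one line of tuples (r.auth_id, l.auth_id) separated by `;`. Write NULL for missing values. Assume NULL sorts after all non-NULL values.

(3, NULL); (4, NULL); (6, NULL); (6, NULL); (8, NULL); (NULL, 1); (NULL, 1); (NULL, 7)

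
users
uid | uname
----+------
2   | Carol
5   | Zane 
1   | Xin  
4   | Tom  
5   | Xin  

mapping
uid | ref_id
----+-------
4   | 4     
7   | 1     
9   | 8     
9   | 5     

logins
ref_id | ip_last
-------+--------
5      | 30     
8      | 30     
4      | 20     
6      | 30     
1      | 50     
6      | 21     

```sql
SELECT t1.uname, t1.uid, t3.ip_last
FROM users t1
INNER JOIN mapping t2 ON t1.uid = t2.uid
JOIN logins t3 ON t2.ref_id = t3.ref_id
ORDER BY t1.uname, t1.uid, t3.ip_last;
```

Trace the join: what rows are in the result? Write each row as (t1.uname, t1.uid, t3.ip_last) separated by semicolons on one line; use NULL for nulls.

Joins associate left-to-right: users INNER JOIN mapping on uid gives 1 intermediate row(s).
Then INNER JOIN `logins t3` on ref_id: keep only rows whose t2.ref_id appears in t3.

(Tom, 4, 20)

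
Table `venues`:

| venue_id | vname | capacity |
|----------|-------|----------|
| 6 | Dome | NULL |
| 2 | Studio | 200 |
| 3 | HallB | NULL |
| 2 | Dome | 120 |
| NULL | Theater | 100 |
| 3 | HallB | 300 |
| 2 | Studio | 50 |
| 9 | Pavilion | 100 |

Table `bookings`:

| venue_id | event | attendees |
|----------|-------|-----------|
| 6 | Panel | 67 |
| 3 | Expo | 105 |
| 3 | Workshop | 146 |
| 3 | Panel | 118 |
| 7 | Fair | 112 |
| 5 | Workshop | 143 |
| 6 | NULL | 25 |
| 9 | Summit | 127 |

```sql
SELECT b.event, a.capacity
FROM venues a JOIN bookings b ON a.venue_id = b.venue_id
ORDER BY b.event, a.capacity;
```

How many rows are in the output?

INNER JOIN keeps only pairs where the ON condition holds.
Matching on a.venue_id = b.venue_id. A NULL in a compared column never satisfies the condition.
Matched pairs: 9.
Total: 9 rows.

9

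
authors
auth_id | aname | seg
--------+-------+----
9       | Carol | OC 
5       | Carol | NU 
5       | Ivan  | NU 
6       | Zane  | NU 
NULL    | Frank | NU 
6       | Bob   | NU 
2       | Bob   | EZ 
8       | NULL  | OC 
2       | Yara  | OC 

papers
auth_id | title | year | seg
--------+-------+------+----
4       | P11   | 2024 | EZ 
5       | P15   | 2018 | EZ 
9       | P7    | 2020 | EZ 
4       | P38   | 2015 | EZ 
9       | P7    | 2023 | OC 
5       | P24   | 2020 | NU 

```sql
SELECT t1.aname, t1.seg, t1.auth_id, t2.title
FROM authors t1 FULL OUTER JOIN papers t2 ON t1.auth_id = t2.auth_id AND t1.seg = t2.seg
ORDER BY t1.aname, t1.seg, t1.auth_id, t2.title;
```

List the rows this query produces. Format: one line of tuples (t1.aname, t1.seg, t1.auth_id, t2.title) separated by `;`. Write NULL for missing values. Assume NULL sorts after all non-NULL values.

(Bob, EZ, 2, NULL); (Bob, NU, 6, NULL); (Carol, NU, 5, P24); (Carol, OC, 9, P7); (Frank, NU, NULL, NULL); (Ivan, NU, 5, P24); (Yara, OC, 2, NULL); (Zane, NU, 6, NULL); (NULL, OC, 8, NULL); (NULL, NULL, NULL, P11); (NULL, NULL, NULL, P15); (NULL, NULL, NULL, P38); (NULL, NULL, NULL, P7)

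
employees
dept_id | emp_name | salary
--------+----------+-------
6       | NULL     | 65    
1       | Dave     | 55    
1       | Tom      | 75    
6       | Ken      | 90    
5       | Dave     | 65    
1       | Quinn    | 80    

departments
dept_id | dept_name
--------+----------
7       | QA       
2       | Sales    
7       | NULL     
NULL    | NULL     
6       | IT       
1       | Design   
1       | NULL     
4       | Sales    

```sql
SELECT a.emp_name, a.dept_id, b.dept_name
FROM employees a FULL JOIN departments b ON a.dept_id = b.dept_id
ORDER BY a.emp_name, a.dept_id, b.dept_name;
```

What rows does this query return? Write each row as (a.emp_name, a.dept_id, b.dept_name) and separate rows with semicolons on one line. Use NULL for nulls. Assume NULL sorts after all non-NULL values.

(Dave, 1, Design); (Dave, 1, NULL); (Dave, 5, NULL); (Ken, 6, IT); (Quinn, 1, Design); (Quinn, 1, NULL); (Tom, 1, Design); (Tom, 1, NULL); (NULL, 6, IT); (NULL, NULL, QA); (NULL, NULL, Sales); (NULL, NULL, Sales); (NULL, NULL, NULL); (NULL, NULL, NULL)

FULL OUTER JOIN keeps every row from both sides; unmatched rows get NULL for the other side's columns.
Matching on a.dept_id = b.dept_id. A NULL in a compared column never satisfies the condition.
- dept_id=6: 1 matching b row(s), so 1 row(s) emitted.
- dept_id=1: 2 matching b row(s), so 2 row(s) emitted.
- dept_id=1: 2 matching b row(s), so 2 row(s) emitted.
- dept_id=6: 1 matching b row(s), so 1 row(s) emitted.
- dept_id=5: no b row matches, row kept with b columns NULL.
- dept_id=1: 2 matching b row(s), so 2 row(s) emitted.
- 5 row(s) from b found no a partner → padded with NULL.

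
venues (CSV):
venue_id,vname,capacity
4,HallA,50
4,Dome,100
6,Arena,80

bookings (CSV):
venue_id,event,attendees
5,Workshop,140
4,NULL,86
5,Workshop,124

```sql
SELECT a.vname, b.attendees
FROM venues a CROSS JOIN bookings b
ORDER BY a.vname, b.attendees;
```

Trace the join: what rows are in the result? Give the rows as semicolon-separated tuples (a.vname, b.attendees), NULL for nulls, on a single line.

(Arena, 86); (Arena, 124); (Arena, 140); (Dome, 86); (Dome, 124); (Dome, 140); (HallA, 86); (HallA, 124); (HallA, 140)

CROSS JOIN pairs every row of `venues` with every row of `bookings`: 3 × 3 = 9 rows.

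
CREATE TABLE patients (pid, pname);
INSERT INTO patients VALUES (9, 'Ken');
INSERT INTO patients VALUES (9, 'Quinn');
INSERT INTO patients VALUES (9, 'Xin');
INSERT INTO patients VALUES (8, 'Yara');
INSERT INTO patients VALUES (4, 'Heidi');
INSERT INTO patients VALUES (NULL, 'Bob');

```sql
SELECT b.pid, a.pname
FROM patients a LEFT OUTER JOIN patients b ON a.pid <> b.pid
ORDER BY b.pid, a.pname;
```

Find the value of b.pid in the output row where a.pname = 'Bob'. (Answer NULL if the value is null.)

NULL

LEFT JOIN keeps every row from `patients a`; unmatched rows get NULL for `patients b`'s columns.
Matching on a.pid <> b.pid. A NULL in a compared column never satisfies the condition.
- a row (pid=9): matches 2 b row(s) → 2 output row(s).
- a row (pid=9): matches 2 b row(s) → 2 output row(s).
- a row (pid=9): matches 2 b row(s) → 2 output row(s).
- a row (pid=8): matches 4 b row(s) → 4 output row(s).
- a row (pid=4): matches 4 b row(s) → 4 output row(s).
- a row (pid=NULL): no match → kept, b columns NULL.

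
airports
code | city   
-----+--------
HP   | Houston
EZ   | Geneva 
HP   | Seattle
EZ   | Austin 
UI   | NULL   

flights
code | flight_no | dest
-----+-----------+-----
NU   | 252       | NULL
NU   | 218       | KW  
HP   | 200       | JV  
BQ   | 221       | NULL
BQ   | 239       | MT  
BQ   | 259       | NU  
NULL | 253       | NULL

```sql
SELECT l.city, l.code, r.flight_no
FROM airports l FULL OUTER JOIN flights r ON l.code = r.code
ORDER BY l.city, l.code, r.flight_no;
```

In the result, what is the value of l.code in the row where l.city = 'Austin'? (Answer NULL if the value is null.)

FULL OUTER JOIN keeps every row from both sides; unmatched rows get NULL for the other side's columns.
Matching on l.code = r.code. A NULL in a compared column never satisfies the condition.
- code=HP: 1 matching r row(s), so 1 row(s) emitted.
- code=EZ: no r row matches, row kept with r columns NULL.
- code=HP: 1 matching r row(s), so 1 row(s) emitted.
- code=EZ: no r row matches, row kept with r columns NULL.
- code=UI: no r row matches, row kept with r columns NULL.
- plus 6 unmatched r row(s), each kept with NULL l columns.

EZ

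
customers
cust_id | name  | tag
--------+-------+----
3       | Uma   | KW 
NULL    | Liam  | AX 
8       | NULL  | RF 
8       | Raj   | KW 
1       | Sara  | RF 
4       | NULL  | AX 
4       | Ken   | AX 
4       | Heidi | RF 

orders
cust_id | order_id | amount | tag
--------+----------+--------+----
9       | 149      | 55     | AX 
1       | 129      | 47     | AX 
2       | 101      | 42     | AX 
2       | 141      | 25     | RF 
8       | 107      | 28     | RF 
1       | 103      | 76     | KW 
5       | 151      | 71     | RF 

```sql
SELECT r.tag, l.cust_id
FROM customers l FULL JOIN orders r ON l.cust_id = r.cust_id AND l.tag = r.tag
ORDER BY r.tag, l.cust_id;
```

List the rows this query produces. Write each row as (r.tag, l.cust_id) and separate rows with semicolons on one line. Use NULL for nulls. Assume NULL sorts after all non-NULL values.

(AX, NULL); (AX, NULL); (AX, NULL); (KW, NULL); (RF, 8); (RF, NULL); (RF, NULL); (NULL, 1); (NULL, 3); (NULL, 4); (NULL, 4); (NULL, 4); (NULL, 8); (NULL, NULL)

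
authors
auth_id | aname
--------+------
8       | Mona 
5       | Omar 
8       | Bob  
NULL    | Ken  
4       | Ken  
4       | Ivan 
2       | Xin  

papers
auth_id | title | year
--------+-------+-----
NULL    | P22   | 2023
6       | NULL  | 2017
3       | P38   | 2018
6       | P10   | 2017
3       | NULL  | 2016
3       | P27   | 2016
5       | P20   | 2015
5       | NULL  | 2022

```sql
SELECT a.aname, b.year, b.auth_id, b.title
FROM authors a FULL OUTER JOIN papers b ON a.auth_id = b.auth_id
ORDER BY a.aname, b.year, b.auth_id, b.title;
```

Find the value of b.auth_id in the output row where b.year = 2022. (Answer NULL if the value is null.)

FULL OUTER JOIN keeps every row from both sides; unmatched rows get NULL for the other side's columns.
Matching on a.auth_id = b.auth_id. A NULL in a compared column never satisfies the condition.
- auth_id=8: no b row matches, row kept with b columns NULL.
- auth_id=5: 2 matching b row(s), so 2 row(s) emitted.
- auth_id=8: no b row matches, row kept with b columns NULL.
- auth_id=NULL: no b row matches, row kept with b columns NULL.
- auth_id=4: no b row matches, row kept with b columns NULL.
- auth_id=4: no b row matches, row kept with b columns NULL.
- auth_id=2: no b row matches, row kept with b columns NULL.
- 6 row(s) from b found no a partner → padded with NULL.

5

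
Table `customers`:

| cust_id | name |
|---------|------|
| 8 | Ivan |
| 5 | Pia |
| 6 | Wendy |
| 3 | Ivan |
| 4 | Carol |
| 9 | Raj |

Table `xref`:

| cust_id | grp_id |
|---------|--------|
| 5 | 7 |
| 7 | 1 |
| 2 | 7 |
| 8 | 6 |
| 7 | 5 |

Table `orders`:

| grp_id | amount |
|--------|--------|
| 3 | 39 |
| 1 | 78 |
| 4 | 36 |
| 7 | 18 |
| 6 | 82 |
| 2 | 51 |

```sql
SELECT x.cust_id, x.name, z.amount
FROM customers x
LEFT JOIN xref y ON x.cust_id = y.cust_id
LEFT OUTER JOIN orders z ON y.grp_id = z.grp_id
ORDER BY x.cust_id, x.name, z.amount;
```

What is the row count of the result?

Evaluate left to right. First `customers x LEFT JOIN xref y` on cust_id: 6 row(s).
Then LEFT JOIN `orders z` on grp_id: each of those 6 rows is kept; rows whose y.grp_id has no match in z get NULL for z's columns.
Result: 6 row(s).

6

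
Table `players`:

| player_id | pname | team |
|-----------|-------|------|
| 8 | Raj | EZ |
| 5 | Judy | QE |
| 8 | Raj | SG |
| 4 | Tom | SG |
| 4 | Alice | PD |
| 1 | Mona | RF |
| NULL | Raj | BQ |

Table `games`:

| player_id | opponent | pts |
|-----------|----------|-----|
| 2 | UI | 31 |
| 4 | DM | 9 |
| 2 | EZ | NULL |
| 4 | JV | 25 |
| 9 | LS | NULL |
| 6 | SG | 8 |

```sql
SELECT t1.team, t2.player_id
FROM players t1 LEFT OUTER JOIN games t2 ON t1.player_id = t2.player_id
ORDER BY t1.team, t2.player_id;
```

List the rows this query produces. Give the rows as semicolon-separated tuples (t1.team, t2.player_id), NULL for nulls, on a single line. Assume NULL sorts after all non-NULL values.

(BQ, NULL); (EZ, NULL); (PD, 4); (PD, 4); (QE, NULL); (RF, NULL); (SG, 4); (SG, 4); (SG, NULL)

LEFT JOIN keeps every row from `players`; unmatched rows get NULL for `games`'s columns.
Matching on t1.player_id = t2.player_id. A NULL in a compared column never satisfies the condition.
Matched pairs: 4; unmatched t1 rows kept: 5.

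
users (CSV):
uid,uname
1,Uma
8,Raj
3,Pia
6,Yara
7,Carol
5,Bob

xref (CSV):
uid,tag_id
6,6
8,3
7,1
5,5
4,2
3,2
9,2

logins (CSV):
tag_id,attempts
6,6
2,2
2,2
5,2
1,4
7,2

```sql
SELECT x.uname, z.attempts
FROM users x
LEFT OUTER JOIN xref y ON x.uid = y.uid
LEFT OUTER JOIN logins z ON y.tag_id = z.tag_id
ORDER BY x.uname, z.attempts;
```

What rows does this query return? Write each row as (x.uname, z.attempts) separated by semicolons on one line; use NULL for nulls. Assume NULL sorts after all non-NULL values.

(Bob, 2); (Carol, 4); (Pia, 2); (Pia, 2); (Raj, NULL); (Uma, NULL); (Yara, 6)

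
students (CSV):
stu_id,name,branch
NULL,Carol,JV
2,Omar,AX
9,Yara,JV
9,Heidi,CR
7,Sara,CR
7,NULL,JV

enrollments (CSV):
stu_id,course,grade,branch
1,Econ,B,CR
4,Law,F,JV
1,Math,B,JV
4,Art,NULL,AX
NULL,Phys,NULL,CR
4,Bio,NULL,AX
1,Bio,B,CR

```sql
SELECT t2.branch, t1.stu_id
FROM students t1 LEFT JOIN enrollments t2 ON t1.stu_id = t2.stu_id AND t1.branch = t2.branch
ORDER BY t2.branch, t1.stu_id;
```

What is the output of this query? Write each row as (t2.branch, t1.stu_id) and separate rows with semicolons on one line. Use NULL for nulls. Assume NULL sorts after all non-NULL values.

LEFT JOIN keeps every row from `students`; unmatched rows get NULL for `enrollments`'s columns.
Matching on t1.stu_id = t2.stu_id AND t1.branch = t2.branch. A NULL in a compared column never satisfies the condition.
Matched pairs: 0; unmatched t1 rows kept: 6.

(NULL, 2); (NULL, 7); (NULL, 7); (NULL, 9); (NULL, 9); (NULL, NULL)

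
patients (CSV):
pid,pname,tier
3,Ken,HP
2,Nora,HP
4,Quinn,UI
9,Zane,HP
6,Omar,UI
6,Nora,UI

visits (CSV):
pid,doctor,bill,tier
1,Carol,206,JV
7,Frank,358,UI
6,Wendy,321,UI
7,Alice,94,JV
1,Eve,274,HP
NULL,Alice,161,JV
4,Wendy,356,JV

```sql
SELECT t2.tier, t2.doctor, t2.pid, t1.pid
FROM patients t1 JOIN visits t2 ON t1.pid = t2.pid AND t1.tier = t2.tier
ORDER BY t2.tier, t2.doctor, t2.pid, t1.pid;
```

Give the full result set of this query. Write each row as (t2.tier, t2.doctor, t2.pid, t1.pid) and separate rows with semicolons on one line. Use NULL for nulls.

(UI, Wendy, 6, 6); (UI, Wendy, 6, 6)

INNER JOIN keeps only pairs where the ON condition holds.
Matching on t1.pid = t2.pid AND t1.tier = t2.tier. A NULL in a compared column never satisfies the condition.
- pid=3, tier=HP: no matching t2 row, dropped.
- pid=2, tier=HP: no matching t2 row, dropped.
- pid=4, tier=UI: no matching t2 row, dropped.
- pid=9, tier=HP: no matching t2 row, dropped.
- pid=6, tier=UI: 1 matching t2 row(s), so 1 row(s) emitted.
- pid=6, tier=UI: 1 matching t2 row(s), so 1 row(s) emitted.
After projecting and ordering:
t2.tier | t2.doctor | t2.pid | t1.pid
UI | Wendy | 6 | 6
UI | Wendy | 6 | 6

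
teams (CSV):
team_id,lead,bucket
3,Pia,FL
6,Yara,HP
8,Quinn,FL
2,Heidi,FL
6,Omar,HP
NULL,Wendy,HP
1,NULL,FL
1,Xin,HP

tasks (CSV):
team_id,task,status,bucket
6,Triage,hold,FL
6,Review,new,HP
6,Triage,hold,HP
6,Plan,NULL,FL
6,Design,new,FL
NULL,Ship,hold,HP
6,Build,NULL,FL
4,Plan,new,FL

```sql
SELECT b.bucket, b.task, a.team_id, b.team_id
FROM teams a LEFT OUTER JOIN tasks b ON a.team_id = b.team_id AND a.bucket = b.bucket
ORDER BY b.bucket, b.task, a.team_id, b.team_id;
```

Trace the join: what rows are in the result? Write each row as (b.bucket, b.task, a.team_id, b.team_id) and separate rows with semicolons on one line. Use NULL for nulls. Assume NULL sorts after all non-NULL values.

(HP, Review, 6, 6); (HP, Review, 6, 6); (HP, Triage, 6, 6); (HP, Triage, 6, 6); (NULL, NULL, 1, NULL); (NULL, NULL, 1, NULL); (NULL, NULL, 2, NULL); (NULL, NULL, 3, NULL); (NULL, NULL, 8, NULL); (NULL, NULL, NULL, NULL)

LEFT JOIN keeps every row from `teams`; unmatched rows get NULL for `tasks`'s columns.
Matching on a.team_id = b.team_id AND a.bucket = b.bucket. A NULL in a compared column never satisfies the condition.
- a (team_id=3, bucket=FL) has no partner → padded with NULL.
- a (team_id=6, bucket=HP) pairs with 2 row(s) of b.
- a (team_id=8, bucket=FL) has no partner → padded with NULL.
- a (team_id=2, bucket=FL) has no partner → padded with NULL.
- a (team_id=6, bucket=HP) pairs with 2 row(s) of b.
- a (team_id=NULL, bucket=HP) has no partner → padded with NULL.
- a (team_id=1, bucket=FL) has no partner → padded with NULL.
- a (team_id=1, bucket=HP) has no partner → padded with NULL.
After projecting and ordering:
b.bucket | b.task | a.team_id | b.team_id
HP | Review | 6 | 6
HP | Review | 6 | 6
HP | Triage | 6 | 6
HP | Triage | 6 | 6
NULL | NULL | 1 | NULL
NULL | NULL | 1 | NULL
NULL | NULL | 2 | NULL
NULL | NULL | 3 | NULL
NULL | NULL | 8 | NULL
NULL | NULL | NULL | NULL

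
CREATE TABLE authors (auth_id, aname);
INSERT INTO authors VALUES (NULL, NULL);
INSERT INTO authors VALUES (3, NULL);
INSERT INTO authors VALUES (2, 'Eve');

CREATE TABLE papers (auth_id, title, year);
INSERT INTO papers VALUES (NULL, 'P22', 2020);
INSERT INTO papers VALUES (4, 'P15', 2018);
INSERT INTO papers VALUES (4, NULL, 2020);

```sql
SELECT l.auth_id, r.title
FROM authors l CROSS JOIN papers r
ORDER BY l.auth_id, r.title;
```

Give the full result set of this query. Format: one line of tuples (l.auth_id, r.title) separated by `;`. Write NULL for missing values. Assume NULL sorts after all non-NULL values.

(2, P15); (2, P22); (2, NULL); (3, P15); (3, P22); (3, NULL); (NULL, P15); (NULL, P22); (NULL, NULL)

CROSS JOIN pairs every row of `authors` with every row of `papers`: 3 × 3 = 9 rows.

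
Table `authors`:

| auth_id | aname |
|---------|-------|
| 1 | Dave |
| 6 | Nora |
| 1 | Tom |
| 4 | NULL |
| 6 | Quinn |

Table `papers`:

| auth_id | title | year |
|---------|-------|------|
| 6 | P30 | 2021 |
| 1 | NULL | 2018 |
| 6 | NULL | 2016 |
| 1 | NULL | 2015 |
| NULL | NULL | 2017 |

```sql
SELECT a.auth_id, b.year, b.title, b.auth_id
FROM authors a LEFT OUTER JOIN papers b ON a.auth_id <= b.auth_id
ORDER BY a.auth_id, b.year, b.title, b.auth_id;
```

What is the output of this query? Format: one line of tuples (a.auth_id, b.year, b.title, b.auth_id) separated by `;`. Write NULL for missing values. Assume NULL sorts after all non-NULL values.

(1, 2015, NULL, 1); (1, 2015, NULL, 1); (1, 2016, NULL, 6); (1, 2016, NULL, 6); (1, 2018, NULL, 1); (1, 2018, NULL, 1); (1, 2021, P30, 6); (1, 2021, P30, 6); (4, 2016, NULL, 6); (4, 2021, P30, 6); (6, 2016, NULL, 6); (6, 2016, NULL, 6); (6, 2021, P30, 6); (6, 2021, P30, 6)

LEFT JOIN keeps every row from `authors`; unmatched rows get NULL for `papers`'s columns.
Matching on a.auth_id <= b.auth_id. A NULL in a compared column never satisfies the condition.
Matched pairs: 14; unmatched a rows kept: 0.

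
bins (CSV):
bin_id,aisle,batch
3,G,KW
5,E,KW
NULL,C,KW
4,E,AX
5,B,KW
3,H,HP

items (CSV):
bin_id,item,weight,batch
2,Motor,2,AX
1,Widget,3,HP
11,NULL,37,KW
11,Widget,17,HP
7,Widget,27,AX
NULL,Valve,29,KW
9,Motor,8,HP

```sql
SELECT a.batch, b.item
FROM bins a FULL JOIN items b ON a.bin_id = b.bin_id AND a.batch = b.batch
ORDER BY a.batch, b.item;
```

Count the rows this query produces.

13

FULL OUTER JOIN keeps every row from both sides; unmatched rows get NULL for the other side's columns.
Matching on a.bin_id = b.bin_id AND a.batch = b.batch. A NULL in a compared column never satisfies the condition.
- a[0] bin_id=3, batch=KW → no match; kept with NULLs on the b side.
- a[1] bin_id=5, batch=KW → no match; kept with NULLs on the b side.
- a[2] bin_id=NULL, batch=KW → no match; kept with NULLs on the b side.
- a[3] bin_id=4, batch=AX → no match; kept with NULLs on the b side.
- a[4] bin_id=5, batch=KW → no match; kept with NULLs on the b side.
- a[5] bin_id=3, batch=HP → no match; kept with NULLs on the b side.
- plus 7 unmatched b row(s), each kept with NULL a columns.
Total: 0 matched + 13 padded = 13 rows.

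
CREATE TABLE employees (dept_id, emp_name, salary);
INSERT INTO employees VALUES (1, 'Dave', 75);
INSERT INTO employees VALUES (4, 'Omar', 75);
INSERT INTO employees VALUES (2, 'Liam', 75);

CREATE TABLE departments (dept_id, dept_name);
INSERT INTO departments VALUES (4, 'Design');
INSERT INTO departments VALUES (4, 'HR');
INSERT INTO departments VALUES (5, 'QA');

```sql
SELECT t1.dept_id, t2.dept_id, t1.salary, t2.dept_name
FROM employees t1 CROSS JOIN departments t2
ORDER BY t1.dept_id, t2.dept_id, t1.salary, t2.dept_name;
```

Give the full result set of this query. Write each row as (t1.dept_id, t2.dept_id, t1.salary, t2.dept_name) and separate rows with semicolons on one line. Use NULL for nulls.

(1, 4, 75, Design); (1, 4, 75, HR); (1, 5, 75, QA); (2, 4, 75, Design); (2, 4, 75, HR); (2, 5, 75, QA); (4, 4, 75, Design); (4, 4, 75, HR); (4, 5, 75, QA)

CROSS JOIN pairs every row of `employees` with every row of `departments`: 3 × 3 = 9 rows.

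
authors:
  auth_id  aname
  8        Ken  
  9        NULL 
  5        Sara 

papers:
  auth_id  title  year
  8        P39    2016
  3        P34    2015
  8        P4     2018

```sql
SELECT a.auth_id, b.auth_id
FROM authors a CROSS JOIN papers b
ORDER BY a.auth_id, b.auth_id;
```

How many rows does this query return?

9

CROSS JOIN pairs every row of `authors` with every row of `papers`: 3 × 3 = 9 rows.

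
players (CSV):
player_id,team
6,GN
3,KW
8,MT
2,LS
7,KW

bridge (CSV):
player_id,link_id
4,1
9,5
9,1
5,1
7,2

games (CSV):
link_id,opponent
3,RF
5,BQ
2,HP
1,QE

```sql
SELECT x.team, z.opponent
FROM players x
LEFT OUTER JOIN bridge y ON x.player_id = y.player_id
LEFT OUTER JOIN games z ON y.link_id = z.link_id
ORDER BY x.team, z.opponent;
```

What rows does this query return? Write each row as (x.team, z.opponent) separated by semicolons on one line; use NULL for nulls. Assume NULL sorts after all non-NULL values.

Step 1 — x LEFT JOIN y on player_id → 5 row(s).
Then LEFT JOIN `games z` on link_id: each of those 5 rows is kept; rows whose y.link_id has no match in z get NULL for z's columns.

(GN, NULL); (KW, HP); (KW, NULL); (LS, NULL); (MT, NULL)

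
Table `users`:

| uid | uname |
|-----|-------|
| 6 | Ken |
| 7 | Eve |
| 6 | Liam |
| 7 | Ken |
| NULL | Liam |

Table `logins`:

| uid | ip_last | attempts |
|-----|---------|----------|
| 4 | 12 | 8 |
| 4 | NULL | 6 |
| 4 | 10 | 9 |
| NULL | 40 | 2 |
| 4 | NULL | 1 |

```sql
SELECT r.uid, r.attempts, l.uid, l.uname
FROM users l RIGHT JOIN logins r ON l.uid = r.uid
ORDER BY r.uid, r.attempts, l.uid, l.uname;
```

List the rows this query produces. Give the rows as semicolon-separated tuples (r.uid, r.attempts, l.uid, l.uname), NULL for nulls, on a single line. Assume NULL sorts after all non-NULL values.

RIGHT JOIN keeps every row from `logins`; unmatched rows get NULL for `users`'s columns.
Matching on l.uid = r.uid. A NULL in a compared column never satisfies the condition.
- l (uid=6) has no partner in r.
- l (uid=7) has no partner in r.
- l (uid=6) has no partner in r.
- l (uid=7) has no partner in r.
- l (uid=NULL) has no partner in r.
- plus 5 unmatched r row(s), each kept with NULL l columns.
After projecting and ordering:
r.uid | r.attempts | l.uid | l.uname
4 | 1 | NULL | NULL
4 | 6 | NULL | NULL
4 | 8 | NULL | NULL
4 | 9 | NULL | NULL
NULL | 2 | NULL | NULL

(4, 1, NULL, NULL); (4, 6, NULL, NULL); (4, 8, NULL, NULL); (4, 9, NULL, NULL); (NULL, 2, NULL, NULL)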